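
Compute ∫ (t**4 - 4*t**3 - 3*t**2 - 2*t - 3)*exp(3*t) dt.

Use integration by parts with u = t**4 - 4*t**3 - 3*t**2 - 2*t - 3, dv = exp(3*t) dt, so v = exp(3*t)/3.
Apply parts 4 times (tabular method): alternate signs, differentiate u down to 0, integrate dv up.

(27*t**4 - 144*t**3 + 63*t**2 - 96*t - 49)*exp(3*t)/81 + C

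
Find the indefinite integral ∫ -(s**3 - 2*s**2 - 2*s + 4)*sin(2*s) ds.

s**3*cos(2*s)/2 - 3*s**2*sin(2*s)/4 - s**2*cos(2*s) + s*sin(2*s) - 7*s*cos(2*s)/4 + 7*sin(2*s)/8 + 5*cos(2*s)/2 + C

Use integration by parts with u = s**3 - 2*s**2 - 2*s + 4, dv = -sin(2*s) ds, so v = cos(2*s)/2.
Apply parts 3 times (tabular method): alternate signs, differentiate u down to 0, integrate dv up.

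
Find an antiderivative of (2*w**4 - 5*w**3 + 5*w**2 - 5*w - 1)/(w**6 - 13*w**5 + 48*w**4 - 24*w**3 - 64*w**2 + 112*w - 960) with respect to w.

1661*log(w - 6)/640 - 724*log(w - 5)/203 + 251*log(w - 4)/240 - 101*log(w + 2)/2688 - 43*log(w**2 + 4)/2320 + atan(w/2)/928 + C

Factor the denominator: (w - 6)*(w - 5)*(w - 4)*(w + 2)*(w**2 + 4).
Partial-fraction decomposition: -(86*w - 5)/(2320*(w**2 + 4)) - 101/(2688*(w + 2)) + 251/(240*(w - 4)) - 724/(203*(w - 5)) + 1661/(640*(w - 6)).
Integrate each term; A/(w−a) gives A·log|w−a|; the (Bw+D)/(w²+p²) term gives a log and an atan.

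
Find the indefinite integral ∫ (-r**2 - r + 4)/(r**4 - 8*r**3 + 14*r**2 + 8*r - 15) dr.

Factor the denominator: (r - 5)*(r - 3)*(r - 1)*(r + 1).
Partial-fraction decomposition: -1/(12*(r + 1)) + 1/(8*(r - 1)) + 1/(2*(r - 3)) - 13/(24*(r - 5)).
Integrate each term: A/(r−a) contributes A·log|r−a|.

-13*log(r - 5)/24 + log(r - 3)/2 + log(r - 1)/8 - log(r + 1)/12 + C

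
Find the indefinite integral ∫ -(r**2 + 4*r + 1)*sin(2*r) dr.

r**2*cos(2*r)/2 - r*sin(2*r)/2 + 2*r*cos(2*r) - sin(2*r) + cos(2*r)/4 + C

Use integration by parts with u = r**2 + 4*r + 1, dv = -sin(2*r) dr, so v = cos(2*r)/2.
Apply parts 2 times (tabular method): alternate signs, differentiate u down to 0, integrate dv up.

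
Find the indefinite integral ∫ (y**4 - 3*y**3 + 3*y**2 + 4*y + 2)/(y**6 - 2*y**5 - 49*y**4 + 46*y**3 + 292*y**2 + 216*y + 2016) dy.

Factor the denominator: (y - 7)*(y - 4)*(y + 3)*(y + 6)*(y**2 + 4).
Partial-fraction decomposition: (567*y + 418)/(27560*(y**2 + 4)) - 203/(1560*(y + 6)) + 179/(2730*(y + 3)) - 13/(420*(y - 4)) + 1549/(20670*(y - 7)).
Integrate each term; A/(y−a) gives A·log|y−a|; the (By+D)/(y²+p²) term gives a log and an atan.

1549*log(y - 7)/20670 - 13*log(y - 4)/420 + 179*log(y + 3)/2730 - 203*log(y + 6)/1560 + 567*log(y**2 + 4)/55120 + 209*atan(y/2)/27560 + C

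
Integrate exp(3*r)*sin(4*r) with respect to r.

3*exp(3*r)*sin(4*r)/25 - 4*exp(3*r)*cos(4*r)/25 + C

Let I denote the integral. Integrate by parts with u = sin(4*r), dv = exp(3*r) dr, so v = exp(3*r)/3: I = exp(3*r)*sin(4*r)/3 − (4/3)·∫ exp(3*r)*cos(4*r) dr.
Apply parts again with u = cos(4*r), dv = exp(3*r) dr: ∫ exp(3*r)*cos(4*r) dr = exp(3*r)*cos(4*r)/3 + (4/3)·I. Substituting back brings back I: I = exp(3*r)*sin(4*r)/3 - 4*exp(3*r)*cos(4*r)/9 − (16/9)·I.
Solving for I: (1 + 16/9)·I equals the remaining terms, so I = (9/25)·(exp(3*r)*sin(4*r)/3 - 4*exp(3*r)*cos(4*r)/9).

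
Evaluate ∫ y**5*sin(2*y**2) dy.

Let u = y², du = 2y dy; rewrite as (1/2)∫ u^2·sin(2u) du.
Now integrate by parts 2 times.

-y**4*cos(2*y**2)/4 + y**2*sin(2*y**2)/4 + cos(2*y**2)/8 + C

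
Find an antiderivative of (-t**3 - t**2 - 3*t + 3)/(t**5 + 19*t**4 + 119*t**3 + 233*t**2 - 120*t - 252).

-log(t - 1)/392 - log(t + 1)/50 - 8088*log(t + 6)/1225 + 53*log(t + 7)/8 - 201/(35*t + 210) + C

Factor the denominator: (t - 1)*(t + 1)*(t + 6)**2*(t + 7).
Partial-fraction decomposition: 53/(8*(t + 7)) - 8088/(1225*(t + 6)) + 201/(35*(t + 6)**2) - 1/(50*(t + 1)) - 1/(392*(t - 1)).
Integrate each term; A/(t−a) gives A·log|t−a|; A/(t−a)² gives −A/(t−a).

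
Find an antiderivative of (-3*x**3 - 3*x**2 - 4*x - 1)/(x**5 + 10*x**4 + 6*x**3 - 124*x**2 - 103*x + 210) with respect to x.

-121*log(x - 3)/800 + 11*log(x - 1)/288 + 19*log(x + 2)/225 - 319*log(x + 5)/288 + 909*log(x + 7)/800 + C

Factor the denominator: (x - 3)*(x - 1)*(x + 2)*(x + 5)*(x + 7).
Partial-fraction decomposition: 909/(800*(x + 7)) - 319/(288*(x + 5)) + 19/(225*(x + 2)) + 11/(288*(x - 1)) - 121/(800*(x - 3)).
Integrate each term: A/(x−a) contributes A·log|x−a|.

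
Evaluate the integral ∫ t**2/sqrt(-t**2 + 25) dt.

Substitute t = 5·sin(θ), so dt = 5·cos(θ) dθ and the radical becomes sqrt(-t**2 + 25) = 5·cos(θ) by the Pythagorean identity.
Integrate the resulting trig expression in θ, then back-substitute θ = asin(t/5), sin(θ) = t/5, cos(θ) = sqrt(-t**2 + 25)/5 (absorbing any constant into C).

-t*sqrt(-t**2 + 25)/2 + 25*asin(t/5)/2 + C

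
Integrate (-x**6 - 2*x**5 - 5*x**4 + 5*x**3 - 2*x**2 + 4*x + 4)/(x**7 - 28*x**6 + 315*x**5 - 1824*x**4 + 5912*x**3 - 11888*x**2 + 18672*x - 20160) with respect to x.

-53873*log(x - 7)/106 + 5809*log(x - 6)/50 + 24401*log(x - 5)/58 - 593*log(x - 4)/20 - 161*log(x**2 + 4)/307400 - 2081*atan(x/2)/307400 - 16913/(20*x - 120) + C

Factor the denominator: (x - 7)*(x - 6)**2*(x - 5)*(x - 4)*(x**2 + 4).
Partial-fraction decomposition: -(161*x + 2081)/(153700*(x**2 + 4)) - 593/(20*(x - 4)) + 24401/(58*(x - 5)) + 5809/(50*(x - 6)) + 16913/(20*(x - 6)**2) - 53873/(106*(x - 7)).
Integrate each term; A/(x−a) gives A·log|x−a|; the (Bx+D)/(x²+p²) term gives a log and an atan.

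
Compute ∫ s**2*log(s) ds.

Use integration by parts with u = log(s), dv = s**2 ds.
Then du = 1/s ds and v = s**3/3.

s**3*log(s)/3 - s**3/9 + C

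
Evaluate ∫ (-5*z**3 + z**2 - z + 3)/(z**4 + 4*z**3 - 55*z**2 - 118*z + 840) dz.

Factor the denominator: (z - 5)*(z - 4)*(z + 6)*(z + 7).
Partial-fraction decomposition: -887/(66*(z + 7)) + 225/(22*(z + 6)) + 61/(22*(z - 4)) - 301/(66*(z - 5)).
Integrate each term: A/(z−a) contributes A·log|z−a|.

-301*log(z - 5)/66 + 61*log(z - 4)/22 + 225*log(z + 6)/22 - 887*log(z + 7)/66 + C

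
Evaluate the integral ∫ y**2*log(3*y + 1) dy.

y**3*log(3*y + 1)/3 - y**3/9 + y**2/18 - y/27 + log(3*y + 1)/81 + C

Use integration by parts with u = log(3*y + 1), dv = y**2 dy.
Then du = 3/(3*y + 1) dy and v = y**3/3.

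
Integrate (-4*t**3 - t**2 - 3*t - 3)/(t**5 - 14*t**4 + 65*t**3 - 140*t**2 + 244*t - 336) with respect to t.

-1445*log(t - 7)/636 + 287*log(t - 4)/60 - 129*log(t - 3)/52 - 421*log(t**2 + 4)/27560 + 367*atan(t/2)/3445 + C

Factor the denominator: (t - 7)*(t - 4)*(t - 3)*(t**2 + 4).
Partial-fraction decomposition: -(421*t - 2936)/(13780*(t**2 + 4)) - 129/(52*(t - 3)) + 287/(60*(t - 4)) - 1445/(636*(t - 7)).
Integrate each term; A/(t−a) gives A·log|t−a|; the (Bt+D)/(t²+p²) term gives a log and an atan.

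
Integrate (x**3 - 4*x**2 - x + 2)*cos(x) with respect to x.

Use integration by parts with u = x**3 - 4*x**2 - x + 2, dv = cos(x) dx, so v = sin(x).
Apply parts 3 times (tabular method): alternate signs, differentiate u down to 0, integrate dv up.

x**3*sin(x) - 4*x**2*sin(x) + 3*x**2*cos(x) - 7*x*sin(x) - 8*x*cos(x) + 10*sin(x) - 7*cos(x) + C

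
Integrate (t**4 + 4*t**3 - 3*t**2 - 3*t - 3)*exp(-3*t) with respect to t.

Use integration by parts with u = t**4 + 4*t**3 - 3*t**2 - 3*t - 3, dv = exp(-3*t) dt, so v = -exp(-3*t)/3.
Apply parts 4 times (tabular method): alternate signs, differentiate u down to 0, integrate dv up.

(-27*t**4 - 144*t**3 - 63*t**2 + 39*t + 94)*exp(-3*t)/81 + C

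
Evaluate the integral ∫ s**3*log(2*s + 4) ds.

Use integration by parts with u = log(2*s + 4), dv = s**3 ds.
Then du = 2/(2*s + 4) ds and v = s**4/4.

s**4*log(2*s + 4)/4 - s**4/16 + s**3/6 - s**2/2 + 2*s - 4*log(s + 2) + C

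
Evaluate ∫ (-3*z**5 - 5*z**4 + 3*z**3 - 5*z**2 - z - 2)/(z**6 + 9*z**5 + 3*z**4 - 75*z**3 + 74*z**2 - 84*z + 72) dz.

-11*log(z - 2)/20 + 13*log(z - 1)/98 - 679601*log(z + 6)/268324 - 683*log(z**2 + 1)/27380 + 509*atan(z)/13690 - 2003/(259*z + 1554) + C

Factor the denominator: (z - 2)*(z - 1)*(z + 6)**2*(z**2 + 1).
Partial-fraction decomposition: -(683*z - 509)/(13690*(z**2 + 1)) - 679601/(268324*(z + 6)) + 2003/(259*(z + 6)**2) + 13/(98*(z - 1)) - 11/(20*(z - 2)).
Integrate each term; A/(z−a) gives A·log|z−a|; the (Bz+D)/(z²+p²) term gives a log and an atan.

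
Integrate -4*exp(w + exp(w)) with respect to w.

-4*exp(exp(w)) + C

Let u = exp(w), so du = (exp(w)) dw.
Rewriting, the integral becomes -4·∫ e^u du = -4·e^u.
Substituting back, u = exp(w).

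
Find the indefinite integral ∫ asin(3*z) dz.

Use integration by parts with u = arcsin(3*z), dv = dz.
Then du = 3/sqrt(-9*z**2 + 1) dz.

z*asin(3*z) + sqrt(-9*z**2 + 1)/3 + C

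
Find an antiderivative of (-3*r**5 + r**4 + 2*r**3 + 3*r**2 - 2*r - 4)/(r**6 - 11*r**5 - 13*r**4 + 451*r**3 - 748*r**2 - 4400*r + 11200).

Factor the denominator: (r - 7)*(r - 5)*(r - 4)**2*(r + 4)*(r + 5).
Partial-fraction decomposition: -3277/(3240*(r + 5)) + 271/(528*(r + 4)) - 38255/(1296*(r - 4)) - 221/(18*(r - 4)**2) + 2813/(60*(r - 5)) - 5245/(264*(r - 7)).
Integrate each term; A/(r−a) gives A·log|r−a|; A/(r−a)² gives −A/(r−a).

-5245*log(r - 7)/264 + 2813*log(r - 5)/60 - 38255*log(r - 4)/1296 + 271*log(r + 4)/528 - 3277*log(r + 5)/3240 + 221/(18*r - 72) + C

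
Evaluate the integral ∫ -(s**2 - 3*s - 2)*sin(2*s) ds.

s**2*cos(2*s)/2 - s*sin(2*s)/2 - 3*s*cos(2*s)/2 + 3*sin(2*s)/4 - 5*cos(2*s)/4 + C

Use integration by parts with u = s**2 - 3*s - 2, dv = -sin(2*s) ds, so v = cos(2*s)/2.
Apply parts 2 times (tabular method): alternate signs, differentiate u down to 0, integrate dv up.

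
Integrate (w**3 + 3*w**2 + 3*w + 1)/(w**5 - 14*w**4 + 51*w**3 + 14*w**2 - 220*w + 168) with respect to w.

Factor the denominator: (w - 7)*(w - 6)*(w - 2)*(w - 1)*(w + 2).
Partial-fraction decomposition: -1/(864*(w + 2)) - 4/(45*(w - 1)) + 27/(80*(w - 2)) - 343/(160*(w - 6)) + 256/(135*(w - 7)).
Integrate each term: A/(w−a) contributes A·log|w−a|.

256*log(w - 7)/135 - 343*log(w - 6)/160 + 27*log(w - 2)/80 - 4*log(w - 1)/45 - log(w + 2)/864 + C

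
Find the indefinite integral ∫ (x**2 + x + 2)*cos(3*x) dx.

Use integration by parts with u = x**2 + x + 2, dv = cos(3*x) dx, so v = sin(3*x)/3.
Apply parts 2 times (tabular method): alternate signs, differentiate u down to 0, integrate dv up.

x**2*sin(3*x)/3 + x*sin(3*x)/3 + 2*x*cos(3*x)/9 + 16*sin(3*x)/27 + cos(3*x)/9 + C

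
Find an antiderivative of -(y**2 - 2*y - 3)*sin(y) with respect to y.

Use integration by parts with u = y**2 - 2*y - 3, dv = -sin(y) dy, so v = cos(y).
Apply parts 2 times (tabular method): alternate signs, differentiate u down to 0, integrate dv up.

y**2*cos(y) - 2*y*sin(y) - 2*y*cos(y) + 2*sin(y) - 5*cos(y) + C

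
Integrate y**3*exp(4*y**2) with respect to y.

Let u = y², du = 2y dy; rewrite as (1/2)∫ u^1·exp(4u) du.
Now integrate by parts 1 time.

(4*y**2 - 1)*exp(4*y**2)/32 + C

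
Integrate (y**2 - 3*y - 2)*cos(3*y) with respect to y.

y**2*sin(3*y)/3 - y*sin(3*y) + 2*y*cos(3*y)/9 - 20*sin(3*y)/27 - cos(3*y)/3 + C

Use integration by parts with u = y**2 - 3*y - 2, dv = cos(3*y) dy, so v = sin(3*y)/3.
Apply parts 2 times (tabular method): alternate signs, differentiate u down to 0, integrate dv up.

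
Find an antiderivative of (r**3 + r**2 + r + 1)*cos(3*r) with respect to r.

Use integration by parts with u = r**3 + r**2 + r + 1, dv = cos(3*r) dr, so v = sin(3*r)/3.
Apply parts 3 times (tabular method): alternate signs, differentiate u down to 0, integrate dv up.

r**3*sin(3*r)/3 + r**2*sin(3*r)/3 + r**2*cos(3*r)/3 + r*sin(3*r)/9 + 2*r*cos(3*r)/9 + 7*sin(3*r)/27 + cos(3*r)/27 + C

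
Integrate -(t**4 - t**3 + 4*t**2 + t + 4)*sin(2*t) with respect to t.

t**4*cos(2*t)/2 - t**3*sin(2*t) - t**3*cos(2*t)/2 + 3*t**2*sin(2*t)/4 + t**2*cos(2*t)/2 - t*sin(2*t)/2 + 5*t*cos(2*t)/4 - 5*sin(2*t)/8 + 7*cos(2*t)/4 + C

Use integration by parts with u = t**4 - t**3 + 4*t**2 + t + 4, dv = -sin(2*t) dt, so v = cos(2*t)/2.
Apply parts 4 times (tabular method): alternate signs, differentiate u down to 0, integrate dv up.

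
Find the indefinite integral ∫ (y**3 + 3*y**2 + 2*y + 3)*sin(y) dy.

Use integration by parts with u = y**3 + 3*y**2 + 2*y + 3, dv = sin(y) dy, so v = -cos(y).
Apply parts 3 times (tabular method): alternate signs, differentiate u down to 0, integrate dv up.

-y**3*cos(y) + 3*y**2*sin(y) - 3*y**2*cos(y) + 6*y*sin(y) + 4*y*cos(y) - 4*sin(y) + 3*cos(y) + C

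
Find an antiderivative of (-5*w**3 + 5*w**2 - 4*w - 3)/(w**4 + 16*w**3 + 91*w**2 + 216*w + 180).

65*log(w + 2)/12 - 63*log(w + 3)/2 + 767*log(w + 5)/6 - 427*log(w + 6)/4 + C

Factor the denominator: (w + 2)*(w + 3)*(w + 5)*(w + 6).
Partial-fraction decomposition: -427/(4*(w + 6)) + 767/(6*(w + 5)) - 63/(2*(w + 3)) + 65/(12*(w + 2)).
Integrate each term: A/(w−a) contributes A·log|w−a|.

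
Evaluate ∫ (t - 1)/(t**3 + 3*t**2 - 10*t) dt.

log(t)/10 + log(t - 2)/14 - 6*log(t + 5)/35 + C

Factor the denominator: t*(t - 2)*(t + 5).
Partial-fraction decomposition: -6/(35*(t + 5)) + 1/(14*(t - 2)) + 1/(10*t).
Integrate each term: A/(t−a) contributes A·log|t−a|.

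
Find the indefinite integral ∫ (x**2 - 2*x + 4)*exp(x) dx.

(x**2 - 4*x + 8)*exp(x) + C

Use integration by parts with u = x**2 - 2*x + 4, dv = exp(x) dx, so v = exp(x).
Apply parts 2 times (tabular method): alternate signs, differentiate u down to 0, integrate dv up.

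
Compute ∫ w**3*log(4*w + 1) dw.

Use integration by parts with u = log(4*w + 1), dv = w**3 dw.
Then du = 4/(4*w + 1) dw and v = w**4/4.

w**4*log(4*w + 1)/4 - w**4/16 + w**3/48 - w**2/128 + w/256 - log(4*w + 1)/1024 + C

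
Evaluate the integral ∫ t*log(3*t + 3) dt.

t**2*log(3*t + 3)/2 - t**2/4 + t/2 - log(t + 1)/2 + C

Use integration by parts with u = log(3*t + 3), dv = t dt.
Then du = 3/(3*t + 3) dt and v = t**2/2.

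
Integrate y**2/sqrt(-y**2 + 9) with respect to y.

-y*sqrt(-y**2 + 9)/2 + 9*asin(y/3)/2 + C

Substitute y = 3·sin(θ), so dy = 3·cos(θ) dθ and the radical becomes sqrt(-y**2 + 9) = 3·cos(θ) by the Pythagorean identity.
Integrate the resulting trig expression in θ, then back-substitute θ = asin(y/3), sin(θ) = y/3, cos(θ) = sqrt(-y**2 + 9)/3 (absorbing any constant into C).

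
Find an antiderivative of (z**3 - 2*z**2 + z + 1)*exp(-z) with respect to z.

Use integration by parts with u = z**3 - 2*z**2 + z + 1, dv = exp(-z) dz, so v = -exp(-z).
Apply parts 3 times (tabular method): alternate signs, differentiate u down to 0, integrate dv up.

(-z**3 - z**2 - 3*z - 4)*exp(-z) + C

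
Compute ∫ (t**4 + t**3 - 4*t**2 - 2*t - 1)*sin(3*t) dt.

-t**4*cos(3*t)/3 + 4*t**3*sin(3*t)/9 - t**3*cos(3*t)/3 + t**2*sin(3*t)/3 + 16*t**2*cos(3*t)/9 - 32*t*sin(3*t)/27 + 8*t*cos(3*t)/9 - 8*sin(3*t)/27 - 5*cos(3*t)/81 + C

Use integration by parts with u = t**4 + t**3 - 4*t**2 - 2*t - 1, dv = sin(3*t) dt, so v = -cos(3*t)/3.
Apply parts 4 times (tabular method): alternate signs, differentiate u down to 0, integrate dv up.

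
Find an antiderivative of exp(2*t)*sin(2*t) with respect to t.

exp(2*t)*sin(2*t)/4 - exp(2*t)*cos(2*t)/4 + C

Let I denote the integral. Integrate by parts with u = sin(2*t), dv = exp(2*t) dt, so v = exp(2*t)/2: I = exp(2*t)*sin(2*t)/2 − ∫ exp(2*t)*cos(2*t) dt.
Apply parts again with u = cos(2*t), dv = exp(2*t) dt: ∫ exp(2*t)*cos(2*t) dt = exp(2*t)*cos(2*t)/2 + I. Substituting back brings back I: I = exp(2*t)*sin(2*t)/2 - exp(2*t)*cos(2*t)/2 − I.
Solving for I: (1 + 1)·I equals the remaining terms, so I = (1/2)·(exp(2*t)*sin(2*t)/2 - exp(2*t)*cos(2*t)/2).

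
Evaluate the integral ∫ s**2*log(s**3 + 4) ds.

Let u = s**3 + 4, so du = (3*s**2) ds.
The integral becomes (1/3)·∫ log(u) du; integrate by parts with u′=log(u), dv′=du.

s**3*log(s**3 + 4)/3 - s**3/3 + 4*log(s**3 + 4)/3 + C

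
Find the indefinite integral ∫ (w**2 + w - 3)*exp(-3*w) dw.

(-9*w**2 - 15*w + 22)*exp(-3*w)/27 + C

Use integration by parts with u = w**2 + w - 3, dv = exp(-3*w) dw, so v = -exp(-3*w)/3.
Apply parts 2 times (tabular method): alternate signs, differentiate u down to 0, integrate dv up.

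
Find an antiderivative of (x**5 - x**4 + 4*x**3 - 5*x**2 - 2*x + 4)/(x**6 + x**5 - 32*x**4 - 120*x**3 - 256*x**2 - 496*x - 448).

15523*log(x - 7)/47223 - 755*log(x + 2)/648 + 401*log(x + 4)/220 + 29*log(x**2 + 4)/4240 + 11*atan(x/2)/1060 - 23/(36*x + 72) + C

Factor the denominator: (x - 7)*(x + 2)**2*(x + 4)*(x**2 + 4).
Partial-fraction decomposition: (29*x + 44)/(2120*(x**2 + 4)) + 401/(220*(x + 4)) - 755/(648*(x + 2)) + 23/(36*(x + 2)**2) + 15523/(47223*(x - 7)).
Integrate each term; A/(x−a) gives A·log|x−a|; the (Bx+D)/(x²+p²) term gives a log and an atan.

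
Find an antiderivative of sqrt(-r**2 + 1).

Substitute r = sin(θ), so dr = cos(θ) dθ and the radical becomes sqrt(-r**2 + 1) = cos(θ) by the Pythagorean identity.
Integrate the resulting trig expression in θ, then back-substitute θ = asin(r), sin(θ) = r, cos(θ) = sqrt(-r**2 + 1) (absorbing any constant into C).

r*sqrt(-r**2 + 1)/2 + asin(r)/2 + C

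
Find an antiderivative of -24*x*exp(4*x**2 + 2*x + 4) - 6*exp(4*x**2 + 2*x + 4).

Let u = 4*x**2 + 2*x + 4, so du = (8*x + 2) dx.
Rewriting, the integral becomes -3·∫ e^u du = -3·e^u.
Substituting back, u = 4*x**2 + 2*x + 4.

-3*exp(4*x**2 + 2*x + 4) + C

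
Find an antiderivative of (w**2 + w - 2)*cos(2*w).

Use integration by parts with u = w**2 + w - 2, dv = cos(2*w) dw, so v = sin(2*w)/2.
Apply parts 2 times (tabular method): alternate signs, differentiate u down to 0, integrate dv up.

w**2*sin(2*w)/2 + w*sin(2*w)/2 + w*cos(2*w)/2 - 5*sin(2*w)/4 + cos(2*w)/4 + C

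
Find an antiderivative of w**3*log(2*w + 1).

w**4*log(2*w + 1)/4 - w**4/16 + w**3/24 - w**2/32 + w/32 - log(2*w + 1)/64 + C

Use integration by parts with u = log(2*w + 1), dv = w**3 dw.
Then du = 2/(2*w + 1) dw and v = w**4/4.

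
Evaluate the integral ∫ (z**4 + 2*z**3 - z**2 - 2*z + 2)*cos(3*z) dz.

Use integration by parts with u = z**4 + 2*z**3 - z**2 - 2*z + 2, dv = cos(3*z) dz, so v = sin(3*z)/3.
Apply parts 4 times (tabular method): alternate signs, differentiate u down to 0, integrate dv up.

z**4*sin(3*z)/3 + 2*z**3*sin(3*z)/3 + 4*z**3*cos(3*z)/9 - 7*z**2*sin(3*z)/9 + 2*z**2*cos(3*z)/3 - 10*z*sin(3*z)/9 - 14*z*cos(3*z)/27 + 68*sin(3*z)/81 - 10*cos(3*z)/27 + C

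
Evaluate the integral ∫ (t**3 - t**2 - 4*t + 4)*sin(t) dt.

-t**3*cos(t) + 3*t**2*sin(t) + t**2*cos(t) - 2*t*sin(t) + 10*t*cos(t) - 10*sin(t) - 6*cos(t) + C

Use integration by parts with u = t**3 - t**2 - 4*t + 4, dv = sin(t) dt, so v = -cos(t).
Apply parts 3 times (tabular method): alternate signs, differentiate u down to 0, integrate dv up.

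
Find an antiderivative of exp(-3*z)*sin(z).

Let I denote the integral. Integrate by parts with u = sin(z), dv = exp(-3*z) dz, so v = -exp(-3*z)/3: I = -exp(-3*z)*sin(z)/3 + (1/3)·∫ exp(-3*z)*cos(z) dz.
Apply parts again with u = cos(z), dv = exp(-3*z) dz: ∫ exp(-3*z)*cos(z) dz = -exp(-3*z)*cos(z)/3 − (1/3)·I. Substituting back brings back I: I = -exp(-3*z)*sin(z)/3 - exp(-3*z)*cos(z)/9 − (1/9)·I.
Solving for I: (1 + 1/9)·I equals the remaining terms, so I = (9/10)·(-exp(-3*z)*sin(z)/3 - exp(-3*z)*cos(z)/9).

-3*exp(-3*z)*sin(z)/10 - exp(-3*z)*cos(z)/10 + C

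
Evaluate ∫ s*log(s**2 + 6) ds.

Let u = s**2 + 6, so du = (2*s) ds.
The integral becomes (1/2)·∫ log(u) du; integrate by parts with u′=log(u), dv′=du.

s**2*log(s**2 + 6)/2 - s**2/2 + 3*log(s**2 + 6) + C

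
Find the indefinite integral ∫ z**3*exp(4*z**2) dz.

Let u = z², du = 2z dz; rewrite as (1/2)∫ u^1·exp(4u) du.
Now integrate by parts 1 time.

(4*z**2 - 1)*exp(4*z**2)/32 + C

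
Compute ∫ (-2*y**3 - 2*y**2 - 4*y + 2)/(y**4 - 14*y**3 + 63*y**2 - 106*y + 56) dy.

-9*log(y - 7) + 29*log(y - 4)/3 - 3*log(y - 2) + log(y - 1)/3 + C

Factor the denominator: (y - 7)*(y - 4)*(y - 2)*(y - 1).
Partial-fraction decomposition: 1/(3*(y - 1)) - 3/(y - 2) + 29/(3*(y - 4)) - 9/(y - 7).
Integrate each term: A/(y−a) contributes A·log|y−a|.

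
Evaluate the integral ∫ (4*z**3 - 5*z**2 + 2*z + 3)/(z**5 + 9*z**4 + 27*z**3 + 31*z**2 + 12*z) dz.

log(z)/4 - 34*log(z + 1)/9 + 13*log(z + 3) - 341*log(z + 4)/36 - 4/(3*z + 3) + C

Factor the denominator: z*(z + 1)**2*(z + 3)*(z + 4).
Partial-fraction decomposition: -341/(36*(z + 4)) + 13/(z + 3) - 34/(9*(z + 1)) + 4/(3*(z + 1)**2) + 1/(4*z).
Integrate each term; A/(z−a) gives A·log|z−a|; A/(z−a)² gives −A/(z−a).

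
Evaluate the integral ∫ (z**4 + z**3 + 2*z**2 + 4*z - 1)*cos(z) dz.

Use integration by parts with u = z**4 + z**3 + 2*z**2 + 4*z - 1, dv = cos(z) dz, so v = sin(z).
Apply parts 4 times (tabular method): alternate signs, differentiate u down to 0, integrate dv up.

z**4*sin(z) + z**3*sin(z) + 4*z**3*cos(z) - 10*z**2*sin(z) + 3*z**2*cos(z) - 2*z*sin(z) - 20*z*cos(z) + 19*sin(z) - 2*cos(z) + C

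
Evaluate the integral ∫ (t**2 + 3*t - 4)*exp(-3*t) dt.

Use integration by parts with u = t**2 + 3*t - 4, dv = exp(-3*t) dt, so v = -exp(-3*t)/3.
Apply parts 2 times (tabular method): alternate signs, differentiate u down to 0, integrate dv up.

(-9*t**2 - 33*t + 25)*exp(-3*t)/27 + C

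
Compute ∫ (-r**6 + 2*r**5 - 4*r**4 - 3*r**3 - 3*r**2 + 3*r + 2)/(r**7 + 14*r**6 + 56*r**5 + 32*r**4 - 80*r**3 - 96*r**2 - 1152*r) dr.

Factor the denominator: r*(r - 2)*(r + 4)*(r + 6)**2*(r**2 + 4).
Partial-fraction decomposition: (17*r - 67)/(800*(r**2 + 4)) + 306317/(115200*(r + 6)) + 16717/(960*(r + 6)**2) - 3517/(960*(r + 4)) - 23/(1536*(r - 2)) - 1/(576*r).
Integrate each term; A/(r−a) gives A·log|r−a|; the (Br+D)/(r²+p²) term gives a log and an atan.

-log(r)/576 - 23*log(r - 2)/1536 - 3517*log(r + 4)/960 + 306317*log(r + 6)/115200 + 17*log(r**2 + 4)/1600 - 67*atan(r/2)/1600 - 16717/(960*r + 5760) + C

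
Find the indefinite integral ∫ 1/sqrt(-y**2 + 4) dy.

Substitute y = 2·sin(θ), so dy = 2·cos(θ) dθ and the radical becomes sqrt(-y**2 + 4) = 2·cos(θ) by the Pythagorean identity.
Integrate the resulting trig expression in θ, then back-substitute θ = asin(y/2), sin(θ) = y/2, cos(θ) = sqrt(-y**2 + 4)/2 (absorbing any constant into C).

asin(y/2) + C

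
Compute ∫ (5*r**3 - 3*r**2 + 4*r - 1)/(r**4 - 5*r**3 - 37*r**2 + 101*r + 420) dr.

29*log(r - 7)/4 - 569*log(r - 5)/144 - 35*log(r + 3)/16 + 35*log(r + 4)/9 + C

Factor the denominator: (r - 7)*(r - 5)*(r + 3)*(r + 4).
Partial-fraction decomposition: 35/(9*(r + 4)) - 35/(16*(r + 3)) - 569/(144*(r - 5)) + 29/(4*(r - 7)).
Integrate each term: A/(r−a) contributes A·log|r−a|.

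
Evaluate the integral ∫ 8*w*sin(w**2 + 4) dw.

Let u = w**2 + 4, so du = (2*w) dw.
Rewriting, the integral becomes 4·∫ sin(u) du = 4·-cos(u).
Substituting back, u = w**2 + 4.

-4*cos(w**2 + 4) + C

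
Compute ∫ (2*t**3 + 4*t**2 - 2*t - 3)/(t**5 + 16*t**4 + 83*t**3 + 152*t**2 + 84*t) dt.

-log(t)/28 - log(t + 1)/30 + log(t + 2)/40 + 93*log(t + 6)/40 - 479*log(t + 7)/210 + C

Factor the denominator: t*(t + 1)*(t + 2)*(t + 6)*(t + 7).
Partial-fraction decomposition: -479/(210*(t + 7)) + 93/(40*(t + 6)) + 1/(40*(t + 2)) - 1/(30*(t + 1)) - 1/(28*t).
Integrate each term: A/(t−a) contributes A·log|t−a|.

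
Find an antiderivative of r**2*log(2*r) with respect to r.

Use integration by parts with u = log(2*r), dv = r**2 dr.
Then du = 1/r dr and v = r**3/3.

r**3*(log(r) + log(2))/3 - r**3/9 + C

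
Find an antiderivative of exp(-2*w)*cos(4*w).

exp(-2*w)*sin(4*w)/5 - exp(-2*w)*cos(4*w)/10 + C

Let I denote the integral. Integrate by parts with u = cos(4*w), dv = exp(-2*w) dw, so v = -exp(-2*w)/2: I = -exp(-2*w)*cos(4*w)/2 − 2·∫ exp(-2*w)*sin(4*w) dw.
Apply parts again with u = sin(4*w), dv = exp(-2*w) dw: ∫ exp(-2*w)*sin(4*w) dw = -exp(-2*w)*sin(4*w)/2 + 2·I. Substituting back brings back I: I = exp(-2*w)*sin(4*w) - exp(-2*w)*cos(4*w)/2 − 4·I.
Solving for I: (1 + 4)·I equals the remaining terms, so I = (1/5)·(exp(-2*w)*sin(4*w) - exp(-2*w)*cos(4*w)/2).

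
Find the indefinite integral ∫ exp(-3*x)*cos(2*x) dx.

2*exp(-3*x)*sin(2*x)/13 - 3*exp(-3*x)*cos(2*x)/13 + C

Let I denote the integral. Integrate by parts with u = cos(2*x), dv = exp(-3*x) dx, so v = -exp(-3*x)/3: I = -exp(-3*x)*cos(2*x)/3 − (2/3)·∫ exp(-3*x)*sin(2*x) dx.
Apply parts again with u = sin(2*x), dv = exp(-3*x) dx: ∫ exp(-3*x)*sin(2*x) dx = -exp(-3*x)*sin(2*x)/3 + (2/3)·I. Substituting back brings back I: I = 2*exp(-3*x)*sin(2*x)/9 - exp(-3*x)*cos(2*x)/3 − (4/9)·I.
Solving for I: (1 + 4/9)·I equals the remaining terms, so I = (9/13)·(2*exp(-3*x)*sin(2*x)/9 - exp(-3*x)*cos(2*x)/3).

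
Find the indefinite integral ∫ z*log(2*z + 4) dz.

Use integration by parts with u = log(2*z + 4), dv = z dz.
Then du = 2/(2*z + 4) dz and v = z**2/2.

z**2*log(2*z + 4)/2 - z**2/4 + z - 2*log(z + 2) + C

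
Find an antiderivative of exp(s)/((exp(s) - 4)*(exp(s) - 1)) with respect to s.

log(exp(s) - 4)/3 - log(exp(s) - 1)/3 + C

Let u = e^s, du = e^s ds.
The integral becomes ∫ du/((u-4)(u-1)); decompose into partial fractions.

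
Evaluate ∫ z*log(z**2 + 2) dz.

z**2*log(z**2 + 2)/2 - z**2/2 + log(z**2 + 2) + C

Let u = z**2 + 2, so du = (2*z) dz.
The integral becomes (1/2)·∫ log(u) du; integrate by parts with u′=log(u), dv′=du.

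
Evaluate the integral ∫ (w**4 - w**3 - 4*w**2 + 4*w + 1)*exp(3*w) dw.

(27*w**4 - 63*w**3 - 45*w**2 + 138*w - 19)*exp(3*w)/81 + C

Use integration by parts with u = w**4 - w**3 - 4*w**2 + 4*w + 1, dv = exp(3*w) dw, so v = exp(3*w)/3.
Apply parts 4 times (tabular method): alternate signs, differentiate u down to 0, integrate dv up.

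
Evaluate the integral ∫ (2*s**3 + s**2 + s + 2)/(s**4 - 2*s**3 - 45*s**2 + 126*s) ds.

log(s)/63 + 238*log(s - 6)/117 - 34*log(s - 3)/45 + 321*log(s + 7)/455 + C

Factor the denominator: s*(s - 6)*(s - 3)*(s + 7).
Partial-fraction decomposition: 321/(455*(s + 7)) - 34/(45*(s - 3)) + 238/(117*(s - 6)) + 1/(63*s).
Integrate each term: A/(s−a) contributes A·log|s−a|.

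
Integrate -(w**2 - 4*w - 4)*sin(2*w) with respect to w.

Use integration by parts with u = w**2 - 4*w - 4, dv = -sin(2*w) dw, so v = cos(2*w)/2.
Apply parts 2 times (tabular method): alternate signs, differentiate u down to 0, integrate dv up.

w**2*cos(2*w)/2 - w*sin(2*w)/2 - 2*w*cos(2*w) + sin(2*w) - 9*cos(2*w)/4 + C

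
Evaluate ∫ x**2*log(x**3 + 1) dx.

x**3*log(x**3 + 1)/3 - x**3/3 + log(x**3 + 1)/3 + C

Let u = x**3 + 1, so du = (3*x**2) dx.
The integral becomes (1/3)·∫ log(u) du; integrate by parts with u′=log(u), dv′=du.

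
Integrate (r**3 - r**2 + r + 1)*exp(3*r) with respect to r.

(9*r**3 - 18*r**2 + 21*r + 2)*exp(3*r)/27 + C

Use integration by parts with u = r**3 - r**2 + r + 1, dv = exp(3*r) dr, so v = exp(3*r)/3.
Apply parts 3 times (tabular method): alternate signs, differentiate u down to 0, integrate dv up.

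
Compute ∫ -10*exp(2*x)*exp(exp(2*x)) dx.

Let u = exp(2*x), so du = (2*exp(2*x)) dx.
Rewriting, the integral becomes -5·∫ e^u du = -5·e^u.
Substituting back, u = exp(2*x).

-5*exp(exp(2*x)) + C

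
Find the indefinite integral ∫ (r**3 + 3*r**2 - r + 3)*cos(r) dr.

r**3*sin(r) + 3*r**2*sin(r) + 3*r**2*cos(r) - 7*r*sin(r) + 6*r*cos(r) - 3*sin(r) - 7*cos(r) + C

Use integration by parts with u = r**3 + 3*r**2 - r + 3, dv = cos(r) dr, so v = sin(r).
Apply parts 3 times (tabular method): alternate signs, differentiate u down to 0, integrate dv up.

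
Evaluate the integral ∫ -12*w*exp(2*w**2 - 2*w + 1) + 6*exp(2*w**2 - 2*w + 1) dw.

Let u = 2*w**2 - 2*w + 1, so du = (4*w - 2) dw.
Rewriting, the integral becomes -3·∫ e^u du = -3·e^u.
Substituting back, u = 2*w**2 - 2*w + 1.

-3*exp(2*w**2 - 2*w + 1) + C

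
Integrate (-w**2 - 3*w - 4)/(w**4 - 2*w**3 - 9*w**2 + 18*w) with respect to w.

-2*log(w)/9 - 11*log(w - 3)/9 + 7*log(w - 2)/5 + 2*log(w + 3)/45 + C

Factor the denominator: w*(w - 3)*(w - 2)*(w + 3).
Partial-fraction decomposition: 2/(45*(w + 3)) + 7/(5*(w - 2)) - 11/(9*(w - 3)) - 2/(9*w).
Integrate each term: A/(w−a) contributes A·log|w−a|.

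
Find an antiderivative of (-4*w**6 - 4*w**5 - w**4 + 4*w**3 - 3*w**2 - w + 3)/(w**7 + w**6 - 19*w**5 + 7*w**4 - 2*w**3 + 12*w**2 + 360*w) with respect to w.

log(w)/120 - 202601*log(w - 3)/101400 + 61*log(w + 2)/400 - 2133*log(w + 5)/1160 - 25407*log(w**2 + 4)/156832 - 15783*atan(w/2)/78416 + 162/(65*w - 195) + C

Factor the denominator: w*(w - 3)**2*(w + 2)*(w + 5)*(w**2 + 4).
Partial-fraction decomposition: -3*(8469*w + 10522)/(78416*(w**2 + 4)) - 2133/(1160*(w + 5)) + 61/(400*(w + 2)) - 202601/(101400*(w - 3)) - 162/(65*(w - 3)**2) + 1/(120*w).
Integrate each term; A/(w−a) gives A·log|w−a|; the (Bw+D)/(w²+p²) term gives a log and an atan.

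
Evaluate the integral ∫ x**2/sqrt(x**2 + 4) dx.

Substitute x = 2·tan(θ), so dx = 2·sec(θ)^2 dθ and the radical becomes sqrt(x**2 + 4) = 2·sec(θ) by the Pythagorean identity.
Integrate the resulting trig expression in θ, then back-substitute tan(θ) = x/2, sec(θ) = sqrt(x**2 + 4)/2 (absorbing any constant into C).

x*sqrt(x**2 + 4)/2 - 2*log(x + sqrt(x**2 + 4)) + C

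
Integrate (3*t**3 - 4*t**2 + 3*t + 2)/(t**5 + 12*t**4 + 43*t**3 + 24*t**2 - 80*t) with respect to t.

Factor the denominator: t*(t - 1)*(t + 4)**2*(t + 5).
Partial-fraction decomposition: -244/(15*(t + 5)) + 3253/(200*(t + 4)) - 133/(10*(t + 4)**2) + 2/(75*(t - 1)) - 1/(40*t).
Integrate each term; A/(t−a) gives A·log|t−a|; A/(t−a)² gives −A/(t−a).

-log(t)/40 + 2*log(t - 1)/75 + 3253*log(t + 4)/200 - 244*log(t + 5)/15 + 133/(10*t + 40) + C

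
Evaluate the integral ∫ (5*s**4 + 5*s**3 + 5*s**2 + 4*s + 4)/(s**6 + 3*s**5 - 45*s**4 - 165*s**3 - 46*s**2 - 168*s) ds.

Factor the denominator: s*(s - 7)*(s + 4)*(s + 6)*(s**2 + 1).
Partial-fraction decomposition: (637*s + 359)/(31450*(s**2 + 1)) - 1390/(1443*(s + 6)) + 257/(374*(s + 4)) + 13997/(50050*(s - 7)) - 1/(42*s).
Integrate each term; A/(s−a) gives A·log|s−a|; the (Bs+D)/(s²+p²) term gives a log and an atan.

-log(s)/42 + 13997*log(s - 7)/50050 + 257*log(s + 4)/374 - 1390*log(s + 6)/1443 + 637*log(s**2 + 1)/62900 + 359*atan(s)/31450 + C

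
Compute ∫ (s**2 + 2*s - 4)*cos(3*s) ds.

Use integration by parts with u = s**2 + 2*s - 4, dv = cos(3*s) ds, so v = sin(3*s)/3.
Apply parts 2 times (tabular method): alternate signs, differentiate u down to 0, integrate dv up.

s**2*sin(3*s)/3 + 2*s*sin(3*s)/3 + 2*s*cos(3*s)/9 - 38*sin(3*s)/27 + 2*cos(3*s)/9 + C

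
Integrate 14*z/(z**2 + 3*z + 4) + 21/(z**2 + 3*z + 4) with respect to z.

Let u = z**2 + 3*z + 4, so du = (2*z + 3) dz.
Rewriting, the integral becomes 7·∫ 1/u du = 7·log(u).
Substituting back, u = z**2 + 3*z + 4.

7*log(z**2 + 3*z + 4) + C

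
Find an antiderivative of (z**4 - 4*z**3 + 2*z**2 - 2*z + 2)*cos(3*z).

Use integration by parts with u = z**4 - 4*z**3 + 2*z**2 - 2*z + 2, dv = cos(3*z) dz, so v = sin(3*z)/3.
Apply parts 4 times (tabular method): alternate signs, differentiate u down to 0, integrate dv up.

z**4*sin(3*z)/3 - 4*z**3*sin(3*z)/3 + 4*z**3*cos(3*z)/9 + 2*z**2*sin(3*z)/9 - 4*z**2*cos(3*z)/3 + 2*z*sin(3*z)/9 + 4*z*cos(3*z)/27 + 50*sin(3*z)/81 + 2*cos(3*z)/27 + C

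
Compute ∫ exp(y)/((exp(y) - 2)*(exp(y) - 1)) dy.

log(exp(y) - 2) - log(exp(y) - 1) + C

Let u = e^y, du = e^y dy.
The integral becomes ∫ du/((u-2)(u-1)); decompose into partial fractions.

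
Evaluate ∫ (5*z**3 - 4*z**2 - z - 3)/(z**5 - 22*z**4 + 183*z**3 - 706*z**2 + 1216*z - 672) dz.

Factor the denominator: (z - 7)*(z - 6)*(z - 4)**2*(z - 1).
Partial-fraction decomposition: -1/(90*(z - 1)) + 221/(12*(z - 4)) + 83/(6*(z - 4)**2) - 927/(20*(z - 6)) + 503/(18*(z - 7)).
Integrate each term; A/(z−a) gives A·log|z−a|; A/(z−a)² gives −A/(z−a).

503*log(z - 7)/18 - 927*log(z - 6)/20 + 221*log(z - 4)/12 - log(z - 1)/90 - 83/(6*z - 24) + C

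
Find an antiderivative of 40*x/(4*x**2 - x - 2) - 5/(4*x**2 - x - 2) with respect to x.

5*log(4*x**2 - x - 2) + C

Let u = 4*x**2 - x - 2, so du = (8*x - 1) dx.
Rewriting, the integral becomes 5·∫ 1/u du = 5·log(u).
Substituting back, u = 4*x**2 - x - 2.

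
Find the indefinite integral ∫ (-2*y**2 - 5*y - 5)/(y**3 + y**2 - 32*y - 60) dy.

-107*log(y - 6)/88 + log(y + 2)/8 - 10*log(y + 5)/11 + C

Factor the denominator: (y - 6)*(y + 2)*(y + 5).
Partial-fraction decomposition: -10/(11*(y + 5)) + 1/(8*(y + 2)) - 107/(88*(y - 6)).
Integrate each term: A/(y−a) contributes A·log|y−a|.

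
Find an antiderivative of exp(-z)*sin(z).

Let I denote the integral. Integrate by parts with u = sin(z), dv = exp(-z) dz, so v = -exp(-z): I = -exp(-z)*sin(z) + ∫ exp(-z)*cos(z) dz.
Apply parts again with u = cos(z), dv = exp(-z) dz: ∫ exp(-z)*cos(z) dz = -exp(-z)*cos(z) − I. Substituting back brings back I: I = -exp(-z)*sin(z) - exp(-z)*cos(z) − I.
Solving for I: (1 + 1)·I equals the remaining terms, so I = (1/2)·(-exp(-z)*sin(z) - exp(-z)*cos(z)).

-exp(-z)*sin(z)/2 - exp(-z)*cos(z)/2 + C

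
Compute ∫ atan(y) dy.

Use integration by parts with u = arctan(y), dv = dy.
Then du = 1/(y**2 + 1) dy.

y*atan(y) - log(y**2 + 1)/2 + C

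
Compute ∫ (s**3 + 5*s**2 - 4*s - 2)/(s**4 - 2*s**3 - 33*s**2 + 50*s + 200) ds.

Factor the denominator: (s - 5)*(s - 4)*(s + 2)*(s + 5).
Partial-fraction decomposition: -1/(15*(s + 5)) + 1/(7*(s + 2)) - 7/(3*(s - 4)) + 114/(35*(s - 5)).
Integrate each term: A/(s−a) contributes A·log|s−a|.

114*log(s - 5)/35 - 7*log(s - 4)/3 + log(s + 2)/7 - log(s + 5)/15 + C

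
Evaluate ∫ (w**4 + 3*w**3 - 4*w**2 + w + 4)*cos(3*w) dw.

w**4*sin(3*w)/3 + w**3*sin(3*w) + 4*w**3*cos(3*w)/9 - 16*w**2*sin(3*w)/9 + w**2*cos(3*w) - w*sin(3*w)/3 - 32*w*cos(3*w)/27 + 140*sin(3*w)/81 - cos(3*w)/9 + C

Use integration by parts with u = w**4 + 3*w**3 - 4*w**2 + w + 4, dv = cos(3*w) dw, so v = sin(3*w)/3.
Apply parts 4 times (tabular method): alternate signs, differentiate u down to 0, integrate dv up.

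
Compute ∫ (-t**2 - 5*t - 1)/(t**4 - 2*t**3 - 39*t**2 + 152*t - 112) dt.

Factor the denominator: (t - 4)**2*(t - 1)*(t + 7).
Partial-fraction decomposition: 15/(968*(t + 7)) - 7/(72*(t - 1)) + 89/(1089*(t - 4)) - 37/(33*(t - 4)**2).
Integrate each term; A/(t−a) gives A·log|t−a|; A/(t−a)² gives −A/(t−a).

89*log(t - 4)/1089 - 7*log(t - 1)/72 + 15*log(t + 7)/968 + 37/(33*t - 132) + C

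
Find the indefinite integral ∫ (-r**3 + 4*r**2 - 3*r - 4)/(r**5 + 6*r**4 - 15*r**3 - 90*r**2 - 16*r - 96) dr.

Factor the denominator: (r - 4)*(r + 4)*(r + 6)*(r**2 + 1).
Partial-fraction decomposition: 2*(2*r + 25)/(629*(r**2 + 1)) + 187/(370*(r + 6)) - 1/(2*(r + 4)) - 1/(85*(r - 4)).
Integrate each term; A/(r−a) gives A·log|r−a|; the (Br+D)/(r²+p²) term gives a log and an atan.

-log(r - 4)/85 - log(r + 4)/2 + 187*log(r + 6)/370 + 2*log(r**2 + 1)/629 + 50*atan(r)/629 + C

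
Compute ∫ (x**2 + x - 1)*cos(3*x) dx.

x**2*sin(3*x)/3 + x*sin(3*x)/3 + 2*x*cos(3*x)/9 - 11*sin(3*x)/27 + cos(3*x)/9 + C

Use integration by parts with u = x**2 + x - 1, dv = cos(3*x) dx, so v = sin(3*x)/3.
Apply parts 2 times (tabular method): alternate signs, differentiate u down to 0, integrate dv up.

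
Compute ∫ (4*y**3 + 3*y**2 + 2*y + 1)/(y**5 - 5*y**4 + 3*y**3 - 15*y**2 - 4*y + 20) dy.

Factor the denominator: (y - 5)*(y - 1)*(y + 1)*(y**2 + 4).
Partial-fraction decomposition: -(81*y - 1)/(145*(y**2 + 4)) - 1/(30*(y + 1)) - 1/(4*(y - 1)) + 293/(348*(y - 5)).
Integrate each term; A/(y−a) gives A·log|y−a|; the (By+D)/(y²+p²) term gives a log and an atan.

293*log(y - 5)/348 - log(y - 1)/4 - log(y + 1)/30 - 81*log(y**2 + 4)/290 + atan(y/2)/290 + C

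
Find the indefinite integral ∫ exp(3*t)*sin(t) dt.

Let I denote the integral. Integrate by parts with u = sin(t), dv = exp(3*t) dt, so v = exp(3*t)/3: I = exp(3*t)*sin(t)/3 − (1/3)·∫ exp(3*t)*cos(t) dt.
Apply parts again with u = cos(t), dv = exp(3*t) dt: ∫ exp(3*t)*cos(t) dt = exp(3*t)*cos(t)/3 + (1/3)·I. Substituting back brings back I: I = exp(3*t)*sin(t)/3 - exp(3*t)*cos(t)/9 − (1/9)·I.
Solving for I: (1 + 1/9)·I equals the remaining terms, so I = (9/10)·(exp(3*t)*sin(t)/3 - exp(3*t)*cos(t)/9).

3*exp(3*t)*sin(t)/10 - exp(3*t)*cos(t)/10 + C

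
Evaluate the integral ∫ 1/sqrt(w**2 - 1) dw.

log(w + sqrt(w**2 - 1)) + C

Substitute w = sec(θ), so dw = sec(θ)*tan(θ) dθ and the radical becomes sqrt(w**2 - 1) = tan(θ) by the Pythagorean identity.
Integrate the resulting trig expression in θ, then back-substitute sec(θ) = w, tan(θ) = sqrt(w**2 - 1) (absorbing any constant into C).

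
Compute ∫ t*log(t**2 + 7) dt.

t**2*log(t**2 + 7)/2 - t**2/2 + 7*log(t**2 + 7)/2 + C

Let u = t**2 + 7, so du = (2*t) dt.
The integral becomes (1/2)·∫ log(u) du; integrate by parts with u′=log(u), dv′=du.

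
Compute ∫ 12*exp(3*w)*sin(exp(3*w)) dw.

Let u = exp(3*w), so du = (3*exp(3*w)) dw.
Rewriting, the integral becomes 4·∫ sin(u) du = 4·-cos(u).
Substituting back, u = exp(3*w).

-4*cos(exp(3*w)) + C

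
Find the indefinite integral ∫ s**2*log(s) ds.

s**3*log(s)/3 - s**3/9 + C

Use integration by parts with u = log(s), dv = s**2 ds.
Then du = 1/s ds and v = s**3/3.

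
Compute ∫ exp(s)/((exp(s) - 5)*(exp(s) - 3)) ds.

log(exp(s) - 5)/2 - log(exp(s) - 3)/2 + C

Let u = e^s, du = e^s ds.
The integral becomes ∫ du/((u-3)(u-5)); decompose into partial fractions.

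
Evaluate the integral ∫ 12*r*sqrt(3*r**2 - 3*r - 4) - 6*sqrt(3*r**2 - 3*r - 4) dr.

Let u = 3*r**2 - 3*r - 4, so du = (6*r - 3) dr.
Rewriting, the integral becomes 2·∫ √u du = 2·(2/3)u^(3/2).
Substituting back, u = 3*r**2 - 3*r - 4.

4*(3*r**2 - 3*r - 4)**(3/2)/3 + C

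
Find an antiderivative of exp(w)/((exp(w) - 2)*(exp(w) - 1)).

Let u = e^w, du = e^w dw.
The integral becomes ∫ du/((u-2)(u-1)); decompose into partial fractions.

log(exp(w) - 2) - log(exp(w) - 1) + C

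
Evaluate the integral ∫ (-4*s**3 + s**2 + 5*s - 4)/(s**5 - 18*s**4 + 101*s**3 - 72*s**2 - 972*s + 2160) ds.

Factor the denominator: (s - 6)**2*(s - 5)*(s - 4)*(s + 3).
Partial-fraction decomposition: 7/(324*(s + 3)) + 8/(s - 4) - 227/(4*(s - 5)) + 3947/(81*(s - 6)) - 401/(9*(s - 6)**2).
Integrate each term; A/(s−a) gives A·log|s−a|; A/(s−a)² gives −A/(s−a).

3947*log(s - 6)/81 - 227*log(s - 5)/4 + 8*log(s - 4) + 7*log(s + 3)/324 + 401/(9*s - 54) + C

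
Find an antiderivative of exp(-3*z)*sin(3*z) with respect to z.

-exp(-3*z)*sin(3*z)/6 - exp(-3*z)*cos(3*z)/6 + C

Let I denote the integral. Integrate by parts with u = sin(3*z), dv = exp(-3*z) dz, so v = -exp(-3*z)/3: I = -exp(-3*z)*sin(3*z)/3 + ∫ exp(-3*z)*cos(3*z) dz.
Apply parts again with u = cos(3*z), dv = exp(-3*z) dz: ∫ exp(-3*z)*cos(3*z) dz = -exp(-3*z)*cos(3*z)/3 − I. Substituting back brings back I: I = -exp(-3*z)*sin(3*z)/3 - exp(-3*z)*cos(3*z)/3 − I.
Solving for I: (1 + 1)·I equals the remaining terms, so I = (1/2)·(-exp(-3*z)*sin(3*z)/3 - exp(-3*z)*cos(3*z)/3).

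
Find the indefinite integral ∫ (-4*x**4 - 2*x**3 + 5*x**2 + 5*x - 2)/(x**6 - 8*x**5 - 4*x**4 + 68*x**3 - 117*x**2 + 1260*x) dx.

-log(x)/630 - 2503*log(x - 7)/2233 + 1301*log(x - 5)/1530 + 419*log(x + 4)/4950 + 41603*log(x**2 + 9)/443700 - 1643*atan(x/3)/73950 + C

Factor the denominator: x*(x - 7)*(x - 5)*(x + 4)*(x**2 + 9).
Partial-fraction decomposition: (41603*x - 14787)/(221850*(x**2 + 9)) + 419/(4950*(x + 4)) + 1301/(1530*(x - 5)) - 2503/(2233*(x - 7)) - 1/(630*x).
Integrate each term; A/(x−a) gives A·log|x−a|; the (Bx+D)/(x²+p²) term gives a log and an atan.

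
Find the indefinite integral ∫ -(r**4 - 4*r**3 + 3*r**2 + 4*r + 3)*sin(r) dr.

r**4*cos(r) - 4*r**3*sin(r) - 4*r**3*cos(r) + 12*r**2*sin(r) - 9*r**2*cos(r) + 18*r*sin(r) + 28*r*cos(r) - 28*sin(r) + 21*cos(r) + C

Use integration by parts with u = r**4 - 4*r**3 + 3*r**2 + 4*r + 3, dv = -sin(r) dr, so v = cos(r).
Apply parts 4 times (tabular method): alternate signs, differentiate u down to 0, integrate dv up.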